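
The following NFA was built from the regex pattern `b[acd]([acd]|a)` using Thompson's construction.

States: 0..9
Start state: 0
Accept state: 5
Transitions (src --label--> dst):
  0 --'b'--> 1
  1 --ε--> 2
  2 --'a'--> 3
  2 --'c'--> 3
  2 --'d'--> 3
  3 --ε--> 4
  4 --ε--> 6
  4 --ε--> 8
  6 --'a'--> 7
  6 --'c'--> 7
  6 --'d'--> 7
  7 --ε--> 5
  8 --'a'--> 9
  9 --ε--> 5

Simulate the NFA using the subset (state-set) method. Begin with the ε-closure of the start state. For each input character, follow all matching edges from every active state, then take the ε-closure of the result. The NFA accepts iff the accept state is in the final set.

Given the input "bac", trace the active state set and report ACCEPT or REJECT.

Answer: ACCEPT

Derivation:
initial (ε-close {0}): {0}
'b' @ 1: {1,2}
'a' @ 2: {3,4,6,8}
'c' @ 3: {5,7}  (accept∈set)
end set {5,7} — state 5 in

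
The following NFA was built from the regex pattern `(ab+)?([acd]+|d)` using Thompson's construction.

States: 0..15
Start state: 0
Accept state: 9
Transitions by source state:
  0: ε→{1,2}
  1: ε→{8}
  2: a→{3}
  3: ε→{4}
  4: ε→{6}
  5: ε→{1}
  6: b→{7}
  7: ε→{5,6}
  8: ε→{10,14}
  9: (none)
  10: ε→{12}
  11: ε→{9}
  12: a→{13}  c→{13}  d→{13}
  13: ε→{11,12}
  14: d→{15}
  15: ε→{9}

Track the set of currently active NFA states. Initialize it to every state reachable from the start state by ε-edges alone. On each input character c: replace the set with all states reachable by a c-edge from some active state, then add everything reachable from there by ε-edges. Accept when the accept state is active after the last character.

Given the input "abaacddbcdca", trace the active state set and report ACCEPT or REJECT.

initial (ε-close {0}): {0,1,2,8,10,12,14}
'a' @ 1: {3,4,6,9,11,12,13}  (accept∈set)
'b' @ 2: {1,5,6,7,8,10,12,14}
'a' @ 3: {9,11,12,13}  (accept∈set)
'a' @ 4: {9,11,12,13}  (accept∈set)
'c' @ 5: {9,11,12,13}  (accept∈set)
'd' @ 6: {9,11,12,13}  (accept∈set)
'd' @ 7: {9,11,12,13}  (accept∈set)
'b' @ 8: {}  — no active states
rest 'cdca' ignored (set empty)
final: {}; accept 9 not in set

Answer: REJECT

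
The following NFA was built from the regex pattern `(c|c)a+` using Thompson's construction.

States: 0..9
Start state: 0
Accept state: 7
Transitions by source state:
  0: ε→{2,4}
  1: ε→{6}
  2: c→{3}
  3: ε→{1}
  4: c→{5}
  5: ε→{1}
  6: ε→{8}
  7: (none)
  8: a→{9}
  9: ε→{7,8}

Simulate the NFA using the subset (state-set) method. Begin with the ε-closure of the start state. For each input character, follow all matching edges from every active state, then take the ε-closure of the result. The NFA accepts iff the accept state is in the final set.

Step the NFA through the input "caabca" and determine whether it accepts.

Answer: REJECT

Trace:
initial (ε-close {0}): {0,2,4}
'c' @ 1: {1,3,5,6,8}
'a' @ 2: {7,8,9}  [accepting]
'a' @ 3: {7,8,9}  [accepting]
'b' @ 4: {}  — state set empty
rest 'ca' ignored (set empty)
after full input: {}  (accept=7 not in)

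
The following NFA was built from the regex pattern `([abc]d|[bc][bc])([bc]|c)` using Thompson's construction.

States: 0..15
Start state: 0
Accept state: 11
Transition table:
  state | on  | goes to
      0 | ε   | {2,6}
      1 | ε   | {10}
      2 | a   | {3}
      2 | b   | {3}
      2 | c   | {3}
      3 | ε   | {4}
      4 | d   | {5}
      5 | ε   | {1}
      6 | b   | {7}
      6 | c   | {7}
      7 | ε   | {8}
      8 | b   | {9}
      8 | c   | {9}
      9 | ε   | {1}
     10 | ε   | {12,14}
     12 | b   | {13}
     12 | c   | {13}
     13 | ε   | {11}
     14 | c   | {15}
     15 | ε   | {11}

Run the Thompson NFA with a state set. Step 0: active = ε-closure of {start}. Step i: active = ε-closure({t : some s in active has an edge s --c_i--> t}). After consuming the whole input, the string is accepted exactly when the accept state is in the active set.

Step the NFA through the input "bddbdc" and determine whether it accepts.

initial (ε-close {0}): {0,2,6}
'b' @ 1: {3,4,7,8}
'd' @ 2: {1,5,10,12,14}
'd' @ 3: {}  — dead — no transitions
rest 'bdc' ignored (set empty)
end set {} — state 11 not in

Answer: REJECT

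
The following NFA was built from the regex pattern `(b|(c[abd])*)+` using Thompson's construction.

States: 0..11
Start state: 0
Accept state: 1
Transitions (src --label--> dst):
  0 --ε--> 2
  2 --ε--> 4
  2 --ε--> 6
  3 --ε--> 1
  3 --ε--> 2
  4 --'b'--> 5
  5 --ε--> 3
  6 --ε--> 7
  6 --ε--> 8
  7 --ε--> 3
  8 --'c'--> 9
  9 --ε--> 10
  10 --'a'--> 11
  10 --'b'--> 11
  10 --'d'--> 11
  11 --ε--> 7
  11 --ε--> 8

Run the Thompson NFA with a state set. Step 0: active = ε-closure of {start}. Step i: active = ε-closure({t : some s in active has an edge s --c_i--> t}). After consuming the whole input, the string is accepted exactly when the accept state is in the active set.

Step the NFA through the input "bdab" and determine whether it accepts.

Answer: REJECT

Trace:
S₀ = ε-closure({0}) = {0,1,2,3,4,6,7,8}
'b' @ 1: {1,2,3,4,5,6,7,8}  (accept∈set)
'd' @ 2: {}  — dead — no transitions
rest 'ab' ignored (set empty)
end set {} — state 1 not in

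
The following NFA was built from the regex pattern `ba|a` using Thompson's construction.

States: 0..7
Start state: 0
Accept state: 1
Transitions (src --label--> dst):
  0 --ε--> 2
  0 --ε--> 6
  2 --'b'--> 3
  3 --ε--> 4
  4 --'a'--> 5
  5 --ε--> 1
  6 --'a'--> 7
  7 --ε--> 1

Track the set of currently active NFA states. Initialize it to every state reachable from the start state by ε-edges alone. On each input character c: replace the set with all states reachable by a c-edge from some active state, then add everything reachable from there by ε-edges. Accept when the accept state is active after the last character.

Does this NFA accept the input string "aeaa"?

Answer: REJECT

Steps:
S₀ = ε-closure({0}) = {0,2,6}
'a' @ 1: {1,7}  [accepting]
'e' @ 2: {}  — no active states
rest 'aa' ignored (set empty)
end set {} — state 1 not in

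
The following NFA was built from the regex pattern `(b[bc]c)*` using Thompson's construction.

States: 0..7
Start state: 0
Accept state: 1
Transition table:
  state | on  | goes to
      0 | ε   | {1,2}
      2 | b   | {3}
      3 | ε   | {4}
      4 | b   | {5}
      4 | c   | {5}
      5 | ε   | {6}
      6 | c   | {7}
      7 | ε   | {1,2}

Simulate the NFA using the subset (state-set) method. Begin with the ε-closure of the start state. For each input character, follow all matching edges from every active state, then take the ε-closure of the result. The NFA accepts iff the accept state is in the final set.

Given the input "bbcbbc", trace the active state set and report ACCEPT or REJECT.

Answer: ACCEPT

Steps:
S₀ = ε-closure({0}) = {0,1,2}
'b' @ 1: {3,4}
'b' @ 2: {5,6}
'c' @ 3: {1,2,7}  (accept∈set)
'b' @ 4: {3,4}
'b' @ 5: {5,6}
'c' @ 6: {1,2,7}  (accept∈set)
final: {1,2,7}; accept 1 in set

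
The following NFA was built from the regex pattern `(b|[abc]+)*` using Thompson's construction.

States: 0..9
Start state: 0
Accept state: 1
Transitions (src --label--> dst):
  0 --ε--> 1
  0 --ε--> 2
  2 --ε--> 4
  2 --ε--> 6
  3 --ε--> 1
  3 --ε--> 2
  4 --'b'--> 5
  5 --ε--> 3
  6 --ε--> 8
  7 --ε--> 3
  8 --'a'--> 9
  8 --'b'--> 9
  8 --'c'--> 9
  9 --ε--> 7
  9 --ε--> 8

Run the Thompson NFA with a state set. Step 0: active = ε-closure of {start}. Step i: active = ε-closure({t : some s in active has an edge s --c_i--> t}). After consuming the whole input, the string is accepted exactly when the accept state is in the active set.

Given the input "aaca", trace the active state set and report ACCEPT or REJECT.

Answer: ACCEPT

Trace:
S₀ = ε-closure({0}) = {0,1,2,4,6,8}
'a' @ 1: {1,2,3,4,6,7,8,9}  ✓accept
'a' @ 2: {1,2,3,4,6,7,8,9}  ✓accept
'c' @ 3: {1,2,3,4,6,7,8,9}  ✓accept
'a' @ 4: {1,2,3,4,6,7,8,9}  ✓accept
after full input: {1,2,3,4,6,7,8,9}  (accept=1 in)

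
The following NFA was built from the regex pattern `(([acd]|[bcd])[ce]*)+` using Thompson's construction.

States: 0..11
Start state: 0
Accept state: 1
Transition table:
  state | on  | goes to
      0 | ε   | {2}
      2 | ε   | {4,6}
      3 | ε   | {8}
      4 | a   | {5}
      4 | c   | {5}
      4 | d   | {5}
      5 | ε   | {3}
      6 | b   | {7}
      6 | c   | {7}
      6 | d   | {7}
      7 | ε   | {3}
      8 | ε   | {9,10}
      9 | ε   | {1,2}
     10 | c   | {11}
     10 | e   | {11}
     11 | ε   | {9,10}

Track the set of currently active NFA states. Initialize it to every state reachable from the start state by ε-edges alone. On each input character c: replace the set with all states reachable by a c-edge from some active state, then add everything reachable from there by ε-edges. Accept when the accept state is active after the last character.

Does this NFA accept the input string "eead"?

S₀ = ε-closure({0}) = {0,2,4,6}
'e' @ 1: {}  — state set empty
rest 'ead' ignored (set empty)
end set {} — state 1 not in

Answer: REJECT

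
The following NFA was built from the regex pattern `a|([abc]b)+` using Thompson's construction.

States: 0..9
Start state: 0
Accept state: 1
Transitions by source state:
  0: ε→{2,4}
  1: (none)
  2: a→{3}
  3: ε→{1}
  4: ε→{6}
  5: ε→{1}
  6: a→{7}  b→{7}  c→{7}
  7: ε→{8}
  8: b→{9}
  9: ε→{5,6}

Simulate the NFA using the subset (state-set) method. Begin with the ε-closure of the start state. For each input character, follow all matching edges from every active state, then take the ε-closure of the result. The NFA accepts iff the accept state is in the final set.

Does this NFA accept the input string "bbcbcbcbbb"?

Answer: ACCEPT

Derivation:
start: ε-closure({0}) = {0,2,4,6}
'b' @ 1: {7,8}
'b' @ 2: {1,5,6,9}  [accepting]
'c' @ 3: {7,8}
'b' @ 4: {1,5,6,9}  [accepting]
'c' @ 5: {7,8}
'b' @ 6: {1,5,6,9}  [accepting]
'c' @ 7: {7,8}
'b' @ 8: {1,5,6,9}  [accepting]
'b' @ 9: {7,8}
'b' @ 10: {1,5,6,9}  [accepting]
final: {1,5,6,9}; accept 1 in set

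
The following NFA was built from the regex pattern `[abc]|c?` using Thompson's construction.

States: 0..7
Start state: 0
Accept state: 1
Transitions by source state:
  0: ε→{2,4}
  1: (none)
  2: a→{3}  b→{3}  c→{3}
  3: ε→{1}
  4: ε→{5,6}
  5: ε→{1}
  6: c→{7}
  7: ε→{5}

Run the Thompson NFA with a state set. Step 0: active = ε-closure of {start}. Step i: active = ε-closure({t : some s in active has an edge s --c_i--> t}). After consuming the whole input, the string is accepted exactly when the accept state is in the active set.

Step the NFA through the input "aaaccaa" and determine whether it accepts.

Answer: REJECT

Steps:
S₀ = ε-closure({0}) = {0,1,2,4,5,6}
'a' @ 1: {1,3}  ✓accept
'a' @ 2: {}  — state set empty
rest 'accaa' ignored (set empty)
after full input: {}  (accept=1 not in)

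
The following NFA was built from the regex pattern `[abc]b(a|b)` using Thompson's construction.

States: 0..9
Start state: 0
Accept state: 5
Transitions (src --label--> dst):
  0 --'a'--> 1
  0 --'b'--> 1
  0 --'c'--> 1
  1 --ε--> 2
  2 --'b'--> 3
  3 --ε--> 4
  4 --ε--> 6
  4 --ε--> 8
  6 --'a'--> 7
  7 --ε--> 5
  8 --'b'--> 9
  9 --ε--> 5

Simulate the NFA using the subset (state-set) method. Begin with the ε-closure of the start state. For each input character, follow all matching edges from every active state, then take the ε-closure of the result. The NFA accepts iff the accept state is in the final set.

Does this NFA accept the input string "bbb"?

Answer: ACCEPT

Steps:
S₀ = ε-closure({0}) = {0}
'b' @ 1: {1,2}
'b' @ 2: {3,4,6,8}
'b' @ 3: {5,9}  ✓accept
end set {5,9} — state 5 in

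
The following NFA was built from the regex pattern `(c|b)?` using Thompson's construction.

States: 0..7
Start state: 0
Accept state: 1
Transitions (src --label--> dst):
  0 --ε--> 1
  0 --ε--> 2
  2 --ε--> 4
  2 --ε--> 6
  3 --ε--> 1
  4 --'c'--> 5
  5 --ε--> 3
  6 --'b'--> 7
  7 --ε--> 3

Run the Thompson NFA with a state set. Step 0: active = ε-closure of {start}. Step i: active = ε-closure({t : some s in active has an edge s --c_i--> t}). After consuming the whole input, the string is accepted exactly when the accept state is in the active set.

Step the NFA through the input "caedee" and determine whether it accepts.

initial (ε-close {0}): {0,1,2,4,6}
'c' @ 1: {1,3,5}  [accepting]
'a' @ 2: {}  — state set empty
rest 'edee' ignored (set empty)
after full input: {}  (accept=1 not in)

Answer: REJECT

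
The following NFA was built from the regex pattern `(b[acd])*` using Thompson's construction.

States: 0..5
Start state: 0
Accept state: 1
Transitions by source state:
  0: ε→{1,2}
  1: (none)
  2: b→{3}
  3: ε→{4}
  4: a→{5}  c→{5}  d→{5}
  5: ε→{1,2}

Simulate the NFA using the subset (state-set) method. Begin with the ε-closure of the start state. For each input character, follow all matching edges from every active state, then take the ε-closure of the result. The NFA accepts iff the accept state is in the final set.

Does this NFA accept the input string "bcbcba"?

Answer: ACCEPT

Trace:
initial (ε-close {0}): {0,1,2}
'b' @ 1: {3,4}
'c' @ 2: {1,2,5}  [accepting]
'b' @ 3: {3,4}
'c' @ 4: {1,2,5}  [accepting]
'b' @ 5: {3,4}
'a' @ 6: {1,2,5}  [accepting]
end set {1,2,5} — state 1 in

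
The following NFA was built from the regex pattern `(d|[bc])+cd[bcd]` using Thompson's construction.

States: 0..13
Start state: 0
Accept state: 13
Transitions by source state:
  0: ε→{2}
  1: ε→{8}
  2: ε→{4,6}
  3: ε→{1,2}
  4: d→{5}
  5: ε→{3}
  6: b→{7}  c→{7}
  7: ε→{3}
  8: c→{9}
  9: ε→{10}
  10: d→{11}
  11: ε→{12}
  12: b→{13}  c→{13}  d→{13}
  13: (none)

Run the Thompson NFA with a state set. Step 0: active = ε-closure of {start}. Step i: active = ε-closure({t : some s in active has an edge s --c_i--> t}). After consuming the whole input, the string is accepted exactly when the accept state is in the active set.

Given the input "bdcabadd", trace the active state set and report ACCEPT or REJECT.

start: ε-closure({0}) = {0,2,4,6}
'b' @ 1: {1,2,3,4,6,7,8}
'd' @ 2: {1,2,3,4,5,6,8}
'c' @ 3: {1,2,3,4,6,7,8,9,10}
'a' @ 4: {}  — no active states
rest 'badd' ignored (set empty)
after full input: {}  (accept=13 not in)

Answer: REJECT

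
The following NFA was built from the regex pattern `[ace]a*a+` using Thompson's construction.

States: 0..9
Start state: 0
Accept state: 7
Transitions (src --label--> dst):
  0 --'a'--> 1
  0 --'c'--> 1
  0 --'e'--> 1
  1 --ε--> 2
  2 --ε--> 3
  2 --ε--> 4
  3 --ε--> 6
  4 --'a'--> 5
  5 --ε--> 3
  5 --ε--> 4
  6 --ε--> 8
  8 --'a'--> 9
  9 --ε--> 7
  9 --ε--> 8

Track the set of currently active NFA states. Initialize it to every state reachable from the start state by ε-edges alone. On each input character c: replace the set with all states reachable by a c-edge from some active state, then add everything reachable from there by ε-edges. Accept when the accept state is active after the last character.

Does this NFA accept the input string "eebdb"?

start: ε-closure({0}) = {0}
'e' @ 1: {1,2,3,4,6,8}
'e' @ 2: {}  — no active states
rest 'bdb' ignored (set empty)
after full input: {}  (accept=7 not in)

Answer: REJECT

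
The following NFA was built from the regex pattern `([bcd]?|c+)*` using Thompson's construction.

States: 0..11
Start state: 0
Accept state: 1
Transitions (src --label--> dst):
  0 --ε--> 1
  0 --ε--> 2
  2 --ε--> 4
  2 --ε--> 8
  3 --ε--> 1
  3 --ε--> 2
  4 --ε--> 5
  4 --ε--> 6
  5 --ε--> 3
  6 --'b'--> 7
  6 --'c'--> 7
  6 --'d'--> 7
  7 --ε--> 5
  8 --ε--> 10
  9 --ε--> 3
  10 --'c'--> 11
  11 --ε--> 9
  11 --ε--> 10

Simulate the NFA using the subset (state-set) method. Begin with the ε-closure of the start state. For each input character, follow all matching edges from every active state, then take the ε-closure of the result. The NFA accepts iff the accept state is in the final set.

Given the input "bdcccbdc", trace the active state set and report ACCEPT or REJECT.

Answer: ACCEPT

Steps:
initial (ε-close {0}): {0,1,2,3,4,5,6,8,10}
'b' @ 1: {1,2,3,4,5,6,7,8,10}  ✓accept
'd' @ 2: {1,2,3,4,5,6,7,8,10}  ✓accept
'c' @ 3: {1,2,3,4,5,6,7,8,9,10,11}  ✓accept
'c' @ 4: {1,2,3,4,5,6,7,8,9,10,11}  ✓accept
'c' @ 5: {1,2,3,4,5,6,7,8,9,10,11}  ✓accept
'b' @ 6: {1,2,3,4,5,6,7,8,10}  ✓accept
'd' @ 7: {1,2,3,4,5,6,7,8,10}  ✓accept
'c' @ 8: {1,2,3,4,5,6,7,8,9,10,11}  ✓accept
end set {1,2,3,4,5,6,7,8,9,10,11} — state 1 in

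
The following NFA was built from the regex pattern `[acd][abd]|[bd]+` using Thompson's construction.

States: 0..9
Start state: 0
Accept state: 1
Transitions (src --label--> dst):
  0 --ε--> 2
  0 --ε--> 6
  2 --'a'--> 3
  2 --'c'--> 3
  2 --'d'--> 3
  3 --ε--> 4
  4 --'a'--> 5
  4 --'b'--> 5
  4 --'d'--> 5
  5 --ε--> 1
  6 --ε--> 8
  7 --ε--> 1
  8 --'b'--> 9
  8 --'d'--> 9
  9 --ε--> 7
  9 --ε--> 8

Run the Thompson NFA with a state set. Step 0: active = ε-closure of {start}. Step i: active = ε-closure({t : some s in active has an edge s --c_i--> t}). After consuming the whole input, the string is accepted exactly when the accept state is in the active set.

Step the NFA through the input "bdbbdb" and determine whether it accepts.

initial (ε-close {0}): {0,2,6,8}
'b' @ 1: {1,7,8,9}  ✓accept
'd' @ 2: {1,7,8,9}  ✓accept
'b' @ 3: {1,7,8,9}  ✓accept
'b' @ 4: {1,7,8,9}  ✓accept
'd' @ 5: {1,7,8,9}  ✓accept
'b' @ 6: {1,7,8,9}  ✓accept
end set {1,7,8,9} — state 1 in

Answer: ACCEPT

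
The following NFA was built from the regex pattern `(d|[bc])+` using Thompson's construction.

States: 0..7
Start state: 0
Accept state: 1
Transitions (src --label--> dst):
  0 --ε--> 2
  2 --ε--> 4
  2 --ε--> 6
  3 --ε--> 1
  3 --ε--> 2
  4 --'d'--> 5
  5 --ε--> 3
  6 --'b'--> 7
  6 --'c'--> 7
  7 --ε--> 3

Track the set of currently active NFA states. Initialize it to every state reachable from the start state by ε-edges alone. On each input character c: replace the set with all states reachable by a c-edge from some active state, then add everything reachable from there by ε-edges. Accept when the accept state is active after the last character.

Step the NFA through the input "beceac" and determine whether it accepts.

Answer: REJECT

Derivation:
initial (ε-close {0}): {0,2,4,6}
'b' @ 1: {1,2,3,4,6,7}  [accepting]
'e' @ 2: {}  — state set empty
rest 'ceac' ignored (set empty)
end set {} — state 1 not in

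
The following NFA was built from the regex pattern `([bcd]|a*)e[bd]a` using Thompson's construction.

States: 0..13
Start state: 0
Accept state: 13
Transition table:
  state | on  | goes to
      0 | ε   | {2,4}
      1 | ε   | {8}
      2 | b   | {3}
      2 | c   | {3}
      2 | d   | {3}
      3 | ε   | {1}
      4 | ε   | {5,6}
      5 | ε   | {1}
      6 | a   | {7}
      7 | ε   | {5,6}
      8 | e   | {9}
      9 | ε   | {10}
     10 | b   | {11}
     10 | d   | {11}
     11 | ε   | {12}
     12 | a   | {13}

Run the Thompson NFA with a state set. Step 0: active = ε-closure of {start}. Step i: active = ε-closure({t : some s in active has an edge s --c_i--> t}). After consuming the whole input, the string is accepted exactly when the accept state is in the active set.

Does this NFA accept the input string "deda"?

S₀ = ε-closure({0}) = {0,1,2,4,5,6,8}
'd' @ 1: {1,3,8}
'e' @ 2: {9,10}
'd' @ 3: {11,12}
'a' @ 4: {13}  ✓accept
after full input: {13}  (accept=13 in)

Answer: ACCEPT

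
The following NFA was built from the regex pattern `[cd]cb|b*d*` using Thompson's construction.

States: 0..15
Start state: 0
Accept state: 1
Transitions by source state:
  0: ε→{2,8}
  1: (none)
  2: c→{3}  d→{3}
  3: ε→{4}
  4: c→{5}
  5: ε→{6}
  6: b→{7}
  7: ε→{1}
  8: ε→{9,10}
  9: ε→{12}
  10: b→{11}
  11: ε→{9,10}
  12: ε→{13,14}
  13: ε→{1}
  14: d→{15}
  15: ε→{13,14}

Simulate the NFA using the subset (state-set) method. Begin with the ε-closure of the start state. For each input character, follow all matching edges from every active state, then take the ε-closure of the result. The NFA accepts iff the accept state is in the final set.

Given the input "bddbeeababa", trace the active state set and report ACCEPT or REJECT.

start: ε-closure({0}) = {0,1,2,8,9,10,12,13,14}
'b' @ 1: {1,9,10,11,12,13,14}  [accepting]
'd' @ 2: {1,13,14,15}  [accepting]
'd' @ 3: {1,13,14,15}  [accepting]
'b' @ 4: {}  — dead — no transitions
rest 'eeababa' ignored (set empty)
after full input: {}  (accept=1 not in)

Answer: REJECT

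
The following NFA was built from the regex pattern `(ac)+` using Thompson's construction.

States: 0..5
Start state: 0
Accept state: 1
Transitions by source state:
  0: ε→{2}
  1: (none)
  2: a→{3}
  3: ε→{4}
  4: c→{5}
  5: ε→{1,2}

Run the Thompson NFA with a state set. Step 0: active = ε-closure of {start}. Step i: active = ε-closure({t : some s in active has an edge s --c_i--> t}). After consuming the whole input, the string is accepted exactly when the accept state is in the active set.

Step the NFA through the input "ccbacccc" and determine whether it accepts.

initial (ε-close {0}): {0,2}
'c' @ 1: {}  — no active states
rest 'cbacccc' ignored (set empty)
final: {}; accept 1 not in set

Answer: REJECT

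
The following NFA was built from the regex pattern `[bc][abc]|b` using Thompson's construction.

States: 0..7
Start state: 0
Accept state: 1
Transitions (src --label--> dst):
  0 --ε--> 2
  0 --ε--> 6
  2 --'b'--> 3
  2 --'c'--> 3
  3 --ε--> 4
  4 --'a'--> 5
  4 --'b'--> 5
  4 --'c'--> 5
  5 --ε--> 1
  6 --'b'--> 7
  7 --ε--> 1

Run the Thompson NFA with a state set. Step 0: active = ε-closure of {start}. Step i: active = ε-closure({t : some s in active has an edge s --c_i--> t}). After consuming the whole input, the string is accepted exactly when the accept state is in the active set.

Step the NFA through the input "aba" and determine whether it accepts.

Answer: REJECT

Derivation:
S₀ = ε-closure({0}) = {0,2,6}
'a' @ 1: {}  — state set empty
rest 'ba' ignored (set empty)
final: {}; accept 1 not in set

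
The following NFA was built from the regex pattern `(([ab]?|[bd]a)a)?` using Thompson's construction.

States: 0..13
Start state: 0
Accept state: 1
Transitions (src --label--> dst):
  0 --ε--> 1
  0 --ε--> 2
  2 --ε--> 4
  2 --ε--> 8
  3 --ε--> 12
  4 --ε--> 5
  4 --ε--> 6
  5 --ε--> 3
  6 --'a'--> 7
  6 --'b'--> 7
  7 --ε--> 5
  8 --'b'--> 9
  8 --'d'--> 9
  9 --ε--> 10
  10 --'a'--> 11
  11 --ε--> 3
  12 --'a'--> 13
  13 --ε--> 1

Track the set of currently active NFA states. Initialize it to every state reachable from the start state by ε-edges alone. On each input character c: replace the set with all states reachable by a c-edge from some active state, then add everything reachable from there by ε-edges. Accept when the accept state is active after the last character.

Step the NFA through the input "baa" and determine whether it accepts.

Answer: ACCEPT

Trace:
start: ε-closure({0}) = {0,1,2,3,4,5,6,8,12}
'b' @ 1: {3,5,7,9,10,12}
'a' @ 2: {1,3,11,12,13}  ✓accept
'a' @ 3: {1,13}  ✓accept
end set {1,13} — state 1 in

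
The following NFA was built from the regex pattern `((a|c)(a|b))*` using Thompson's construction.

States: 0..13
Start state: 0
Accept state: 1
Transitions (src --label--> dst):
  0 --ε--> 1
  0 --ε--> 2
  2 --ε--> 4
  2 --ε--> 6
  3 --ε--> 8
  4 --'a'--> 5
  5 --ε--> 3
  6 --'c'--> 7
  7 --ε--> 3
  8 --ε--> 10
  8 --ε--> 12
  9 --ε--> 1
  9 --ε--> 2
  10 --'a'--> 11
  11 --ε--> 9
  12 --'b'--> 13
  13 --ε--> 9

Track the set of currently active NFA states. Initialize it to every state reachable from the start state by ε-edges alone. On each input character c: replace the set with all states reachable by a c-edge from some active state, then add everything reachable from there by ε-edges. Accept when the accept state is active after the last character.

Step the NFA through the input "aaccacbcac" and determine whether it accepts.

Answer: REJECT

Steps:
S₀ = ε-closure({0}) = {0,1,2,4,6}
'a' @ 1: {3,5,8,10,12}
'a' @ 2: {1,2,4,6,9,11}  [accepting]
'c' @ 3: {3,7,8,10,12}
'c' @ 4: {}  — state set empty
rest 'acbcac' ignored (set empty)
after full input: {}  (accept=1 not in)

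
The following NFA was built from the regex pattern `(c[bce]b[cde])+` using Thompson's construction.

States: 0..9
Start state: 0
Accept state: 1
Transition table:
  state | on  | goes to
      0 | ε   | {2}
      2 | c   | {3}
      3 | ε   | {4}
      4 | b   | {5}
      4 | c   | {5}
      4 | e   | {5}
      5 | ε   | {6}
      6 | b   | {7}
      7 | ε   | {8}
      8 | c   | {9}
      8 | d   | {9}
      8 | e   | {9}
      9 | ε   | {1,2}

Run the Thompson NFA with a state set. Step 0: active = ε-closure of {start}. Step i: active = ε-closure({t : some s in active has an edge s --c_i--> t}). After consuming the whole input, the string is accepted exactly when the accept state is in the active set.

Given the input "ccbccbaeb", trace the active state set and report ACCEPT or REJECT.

Answer: REJECT

Derivation:
initial (ε-close {0}): {0,2}
'c' @ 1: {3,4}
'c' @ 2: {5,6}
'b' @ 3: {7,8}
'c' @ 4: {1,2,9}  ✓accept
'c' @ 5: {3,4}
'b' @ 6: {5,6}
'a' @ 7: {}  — no active states
rest 'eb' ignored (set empty)
end set {} — state 1 not in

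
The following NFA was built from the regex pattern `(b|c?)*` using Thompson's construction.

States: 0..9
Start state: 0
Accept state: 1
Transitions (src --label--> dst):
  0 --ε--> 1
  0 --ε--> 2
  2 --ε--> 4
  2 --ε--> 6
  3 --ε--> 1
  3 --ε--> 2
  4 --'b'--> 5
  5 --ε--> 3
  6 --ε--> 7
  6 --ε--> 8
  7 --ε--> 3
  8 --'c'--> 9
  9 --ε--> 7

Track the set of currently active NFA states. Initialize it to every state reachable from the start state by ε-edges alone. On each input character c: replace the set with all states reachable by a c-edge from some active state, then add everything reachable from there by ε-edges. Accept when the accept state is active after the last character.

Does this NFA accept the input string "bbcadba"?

S₀ = ε-closure({0}) = {0,1,2,3,4,6,7,8}
'b' @ 1: {1,2,3,4,5,6,7,8}  ✓accept
'b' @ 2: {1,2,3,4,5,6,7,8}  ✓accept
'c' @ 3: {1,2,3,4,6,7,8,9}  ✓accept
'a' @ 4: {}  — dead — no transitions
rest 'dba' ignored (set empty)
end set {} — state 1 not in

Answer: REJECT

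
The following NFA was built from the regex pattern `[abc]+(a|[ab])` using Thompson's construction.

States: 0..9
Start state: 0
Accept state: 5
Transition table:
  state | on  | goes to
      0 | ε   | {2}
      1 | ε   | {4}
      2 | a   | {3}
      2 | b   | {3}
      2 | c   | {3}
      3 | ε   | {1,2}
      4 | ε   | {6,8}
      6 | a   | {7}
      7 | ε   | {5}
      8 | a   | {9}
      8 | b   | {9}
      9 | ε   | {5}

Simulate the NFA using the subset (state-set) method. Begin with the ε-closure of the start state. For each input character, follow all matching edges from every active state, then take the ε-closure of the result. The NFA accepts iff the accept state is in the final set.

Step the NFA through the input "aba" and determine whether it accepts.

Answer: ACCEPT

Trace:
S₀ = ε-closure({0}) = {0,2}
'a' @ 1: {1,2,3,4,6,8}
'b' @ 2: {1,2,3,4,5,6,8,9}  [accepting]
'a' @ 3: {1,2,3,4,5,6,7,8,9}  [accepting]
final: {1,2,3,4,5,6,7,8,9}; accept 5 in set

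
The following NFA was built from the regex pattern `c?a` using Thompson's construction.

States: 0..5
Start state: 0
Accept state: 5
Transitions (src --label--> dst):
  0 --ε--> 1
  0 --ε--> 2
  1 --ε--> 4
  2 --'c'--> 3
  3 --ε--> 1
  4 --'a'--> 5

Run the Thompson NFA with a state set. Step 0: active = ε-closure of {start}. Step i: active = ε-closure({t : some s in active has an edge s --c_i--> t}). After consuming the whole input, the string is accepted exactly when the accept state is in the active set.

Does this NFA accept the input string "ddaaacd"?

Answer: REJECT

Derivation:
S₀ = ε-closure({0}) = {0,1,2,4}
'd' @ 1: {}  — state set empty
rest 'daaacd' ignored (set empty)
after full input: {}  (accept=5 not in)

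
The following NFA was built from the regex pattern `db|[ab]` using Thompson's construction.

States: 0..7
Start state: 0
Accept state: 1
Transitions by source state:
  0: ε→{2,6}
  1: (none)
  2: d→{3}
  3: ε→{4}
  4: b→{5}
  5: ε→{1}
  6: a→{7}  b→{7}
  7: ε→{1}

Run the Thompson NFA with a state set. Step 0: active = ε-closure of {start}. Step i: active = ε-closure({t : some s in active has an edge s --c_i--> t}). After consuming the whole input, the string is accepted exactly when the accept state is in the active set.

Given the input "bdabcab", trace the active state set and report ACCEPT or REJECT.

start: ε-closure({0}) = {0,2,6}
'b' @ 1: {1,7}  ✓accept
'd' @ 2: {}  — dead — no transitions
rest 'abcab' ignored (set empty)
final: {}; accept 1 not in set

Answer: REJECT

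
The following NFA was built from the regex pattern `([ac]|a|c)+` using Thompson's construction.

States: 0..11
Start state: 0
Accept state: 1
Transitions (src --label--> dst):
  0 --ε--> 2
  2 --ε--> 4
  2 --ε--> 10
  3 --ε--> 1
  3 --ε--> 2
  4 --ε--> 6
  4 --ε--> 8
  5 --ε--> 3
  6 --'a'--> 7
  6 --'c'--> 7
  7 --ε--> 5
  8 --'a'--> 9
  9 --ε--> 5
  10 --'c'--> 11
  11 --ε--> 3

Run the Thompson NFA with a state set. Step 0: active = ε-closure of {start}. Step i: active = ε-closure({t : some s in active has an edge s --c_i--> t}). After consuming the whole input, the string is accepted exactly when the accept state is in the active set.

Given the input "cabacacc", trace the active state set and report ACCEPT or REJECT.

start: ε-closure({0}) = {0,2,4,6,8,10}
'c' @ 1: {1,2,3,4,5,6,7,8,10,11}  (accept∈set)
'a' @ 2: {1,2,3,4,5,6,7,8,9,10}  (accept∈set)
'b' @ 3: {}  — no active states
rest 'acacc' ignored (set empty)
end set {} — state 1 not in

Answer: REJECT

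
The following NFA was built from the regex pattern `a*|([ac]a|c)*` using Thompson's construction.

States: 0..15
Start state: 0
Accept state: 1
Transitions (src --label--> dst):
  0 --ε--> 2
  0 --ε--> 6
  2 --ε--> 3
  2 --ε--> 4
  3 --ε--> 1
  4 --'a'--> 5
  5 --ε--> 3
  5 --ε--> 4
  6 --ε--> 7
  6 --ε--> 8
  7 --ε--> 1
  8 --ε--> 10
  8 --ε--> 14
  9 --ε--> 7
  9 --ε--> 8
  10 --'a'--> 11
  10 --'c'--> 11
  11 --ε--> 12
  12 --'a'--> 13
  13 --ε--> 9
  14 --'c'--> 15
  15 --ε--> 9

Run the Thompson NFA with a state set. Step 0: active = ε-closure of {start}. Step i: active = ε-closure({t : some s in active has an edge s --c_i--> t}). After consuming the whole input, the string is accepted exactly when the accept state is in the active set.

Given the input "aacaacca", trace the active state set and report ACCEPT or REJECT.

Answer: ACCEPT

Trace:
S₀ = ε-closure({0}) = {0,1,2,3,4,6,7,8,10,14}
'a' @ 1: {1,3,4,5,11,12}  [accepting]
'a' @ 2: {1,3,4,5,7,8,9,10,13,14}  [accepting]
'c' @ 3: {1,7,8,9,10,11,12,14,15}  [accepting]
'a' @ 4: {1,7,8,9,10,11,12,13,14}  [accepting]
'a' @ 5: {1,7,8,9,10,11,12,13,14}  [accepting]
'c' @ 6: {1,7,8,9,10,11,12,14,15}  [accepting]
'c' @ 7: {1,7,8,9,10,11,12,14,15}  [accepting]
'a' @ 8: {1,7,8,9,10,11,12,13,14}  [accepting]
final: {1,7,8,9,10,11,12,13,14}; accept 1 in set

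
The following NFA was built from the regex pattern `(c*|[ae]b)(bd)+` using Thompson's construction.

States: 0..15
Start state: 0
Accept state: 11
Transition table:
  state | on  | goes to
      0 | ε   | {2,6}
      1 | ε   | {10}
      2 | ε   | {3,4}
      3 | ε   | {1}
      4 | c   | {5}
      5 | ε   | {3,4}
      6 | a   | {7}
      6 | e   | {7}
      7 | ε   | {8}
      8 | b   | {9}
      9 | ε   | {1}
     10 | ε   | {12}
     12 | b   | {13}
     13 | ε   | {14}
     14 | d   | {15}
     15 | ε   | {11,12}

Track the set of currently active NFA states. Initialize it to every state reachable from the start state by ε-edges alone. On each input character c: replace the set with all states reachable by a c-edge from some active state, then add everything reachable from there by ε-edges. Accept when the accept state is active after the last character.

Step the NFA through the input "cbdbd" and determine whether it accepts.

start: ε-closure({0}) = {0,1,2,3,4,6,10,12}
'c' @ 1: {1,3,4,5,10,12}
'b' @ 2: {13,14}
'd' @ 3: {11,12,15}  [accepting]
'b' @ 4: {13,14}
'd' @ 5: {11,12,15}  [accepting]
final: {11,12,15}; accept 11 in set

Answer: ACCEPT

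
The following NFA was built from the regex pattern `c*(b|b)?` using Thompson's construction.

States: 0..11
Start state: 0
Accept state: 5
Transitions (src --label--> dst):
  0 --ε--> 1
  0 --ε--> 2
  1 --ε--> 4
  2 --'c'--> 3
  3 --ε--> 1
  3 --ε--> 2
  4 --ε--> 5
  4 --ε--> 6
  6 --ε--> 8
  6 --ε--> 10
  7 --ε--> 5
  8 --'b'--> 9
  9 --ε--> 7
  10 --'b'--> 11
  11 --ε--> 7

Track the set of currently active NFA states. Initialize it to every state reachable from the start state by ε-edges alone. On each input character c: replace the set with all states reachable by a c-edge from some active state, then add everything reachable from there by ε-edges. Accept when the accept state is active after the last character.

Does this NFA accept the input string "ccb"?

S₀ = ε-closure({0}) = {0,1,2,4,5,6,8,10}
'c' @ 1: {1,2,3,4,5,6,8,10}  (accept∈set)
'c' @ 2: {1,2,3,4,5,6,8,10}  (accept∈set)
'b' @ 3: {5,7,9,11}  (accept∈set)
after full input: {5,7,9,11}  (accept=5 in)

Answer: ACCEPT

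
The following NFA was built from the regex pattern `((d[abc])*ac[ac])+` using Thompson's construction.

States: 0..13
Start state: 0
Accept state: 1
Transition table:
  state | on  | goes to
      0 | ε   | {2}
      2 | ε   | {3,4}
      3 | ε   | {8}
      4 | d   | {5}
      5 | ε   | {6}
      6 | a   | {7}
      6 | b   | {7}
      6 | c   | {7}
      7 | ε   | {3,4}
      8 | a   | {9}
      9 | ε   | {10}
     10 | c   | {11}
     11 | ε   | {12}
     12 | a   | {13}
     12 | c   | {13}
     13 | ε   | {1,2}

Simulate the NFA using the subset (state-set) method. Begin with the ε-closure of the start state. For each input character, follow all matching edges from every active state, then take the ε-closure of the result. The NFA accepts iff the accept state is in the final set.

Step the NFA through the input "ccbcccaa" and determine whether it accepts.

Answer: REJECT

Trace:
start: ε-closure({0}) = {0,2,3,4,8}
'c' @ 1: {}  — dead — no transitions
rest 'cbcccaa' ignored (set empty)
after full input: {}  (accept=1 not in)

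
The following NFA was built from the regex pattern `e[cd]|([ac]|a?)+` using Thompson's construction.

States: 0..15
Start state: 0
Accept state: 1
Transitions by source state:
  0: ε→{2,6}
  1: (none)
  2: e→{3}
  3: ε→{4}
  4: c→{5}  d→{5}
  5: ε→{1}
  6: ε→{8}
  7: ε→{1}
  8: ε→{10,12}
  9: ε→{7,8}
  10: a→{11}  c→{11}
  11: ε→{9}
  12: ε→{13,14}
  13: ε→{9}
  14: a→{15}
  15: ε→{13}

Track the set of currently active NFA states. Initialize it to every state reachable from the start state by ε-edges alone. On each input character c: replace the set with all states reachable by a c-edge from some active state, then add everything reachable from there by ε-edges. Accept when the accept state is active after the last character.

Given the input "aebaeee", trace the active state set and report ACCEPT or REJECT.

start: ε-closure({0}) = {0,1,2,6,7,8,9,10,12,13,14}
'a' @ 1: {1,7,8,9,10,11,12,13,14,15}  (accept∈set)
'e' @ 2: {}  — state set empty
rest 'baeee' ignored (set empty)
final: {}; accept 1 not in set

Answer: REJECT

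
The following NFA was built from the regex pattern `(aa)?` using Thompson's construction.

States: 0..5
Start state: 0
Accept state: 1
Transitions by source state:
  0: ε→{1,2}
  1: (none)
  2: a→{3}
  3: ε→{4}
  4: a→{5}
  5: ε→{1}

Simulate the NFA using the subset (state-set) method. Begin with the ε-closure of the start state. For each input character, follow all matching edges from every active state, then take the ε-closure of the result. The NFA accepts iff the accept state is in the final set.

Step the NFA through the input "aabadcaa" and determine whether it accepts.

start: ε-closure({0}) = {0,1,2}
'a' @ 1: {3,4}
'a' @ 2: {1,5}  ✓accept
'b' @ 3: {}  — no active states
rest 'adcaa' ignored (set empty)
final: {}; accept 1 not in set

Answer: REJECT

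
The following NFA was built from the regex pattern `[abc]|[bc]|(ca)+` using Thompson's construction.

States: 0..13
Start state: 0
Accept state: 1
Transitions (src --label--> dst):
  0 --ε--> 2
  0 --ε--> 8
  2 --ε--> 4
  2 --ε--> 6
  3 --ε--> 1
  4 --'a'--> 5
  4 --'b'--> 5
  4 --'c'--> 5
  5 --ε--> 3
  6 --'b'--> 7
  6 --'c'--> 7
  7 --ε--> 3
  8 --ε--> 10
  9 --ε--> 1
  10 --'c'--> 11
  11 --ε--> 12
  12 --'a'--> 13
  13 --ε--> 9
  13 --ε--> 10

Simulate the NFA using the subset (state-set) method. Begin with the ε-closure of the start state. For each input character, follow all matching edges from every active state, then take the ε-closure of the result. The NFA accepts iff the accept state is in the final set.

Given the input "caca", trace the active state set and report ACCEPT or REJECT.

initial (ε-close {0}): {0,2,4,6,8,10}
'c' @ 1: {1,3,5,7,11,12}  [accepting]
'a' @ 2: {1,9,10,13}  [accepting]
'c' @ 3: {11,12}
'a' @ 4: {1,9,10,13}  [accepting]
final: {1,9,10,13}; accept 1 in set

Answer: ACCEPT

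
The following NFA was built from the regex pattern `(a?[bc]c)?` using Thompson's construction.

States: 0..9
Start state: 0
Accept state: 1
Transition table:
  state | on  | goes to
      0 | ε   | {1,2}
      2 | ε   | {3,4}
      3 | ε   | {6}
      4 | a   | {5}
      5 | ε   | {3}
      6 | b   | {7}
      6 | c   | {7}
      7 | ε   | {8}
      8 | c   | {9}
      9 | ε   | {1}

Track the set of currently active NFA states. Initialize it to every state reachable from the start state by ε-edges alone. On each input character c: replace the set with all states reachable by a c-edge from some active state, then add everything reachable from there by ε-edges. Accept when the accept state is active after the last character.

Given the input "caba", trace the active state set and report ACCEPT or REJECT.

Answer: REJECT

Trace:
initial (ε-close {0}): {0,1,2,3,4,6}
'c' @ 1: {7,8}
'a' @ 2: {}  — no active states
rest 'ba' ignored (set empty)
after full input: {}  (accept=1 not in)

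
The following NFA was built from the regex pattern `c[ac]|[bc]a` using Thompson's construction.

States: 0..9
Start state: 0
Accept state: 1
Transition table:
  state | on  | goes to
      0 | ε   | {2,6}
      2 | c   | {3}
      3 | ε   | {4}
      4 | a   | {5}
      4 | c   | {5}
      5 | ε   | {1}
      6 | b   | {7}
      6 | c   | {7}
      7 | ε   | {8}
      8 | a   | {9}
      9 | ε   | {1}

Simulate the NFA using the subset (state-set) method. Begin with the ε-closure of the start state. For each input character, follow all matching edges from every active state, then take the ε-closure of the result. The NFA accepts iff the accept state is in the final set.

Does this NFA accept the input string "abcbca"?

initial (ε-close {0}): {0,2,6}
'a' @ 1: {}  — state set empty
rest 'bcbca' ignored (set empty)
final: {}; accept 1 not in set

Answer: REJECT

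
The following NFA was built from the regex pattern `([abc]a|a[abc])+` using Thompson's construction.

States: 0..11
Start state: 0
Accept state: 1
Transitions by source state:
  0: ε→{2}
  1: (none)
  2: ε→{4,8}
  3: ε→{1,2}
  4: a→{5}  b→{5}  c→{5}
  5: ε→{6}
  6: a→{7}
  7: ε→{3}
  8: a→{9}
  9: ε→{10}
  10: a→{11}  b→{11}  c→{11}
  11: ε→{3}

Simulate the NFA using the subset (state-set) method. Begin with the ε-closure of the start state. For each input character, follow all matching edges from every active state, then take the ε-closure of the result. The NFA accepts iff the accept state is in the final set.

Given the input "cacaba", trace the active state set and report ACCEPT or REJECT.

start: ε-closure({0}) = {0,2,4,8}
'c' @ 1: {5,6}
'a' @ 2: {1,2,3,4,7,8}  [accepting]
'c' @ 3: {5,6}
'a' @ 4: {1,2,3,4,7,8}  [accepting]
'b' @ 5: {5,6}
'a' @ 6: {1,2,3,4,7,8}  [accepting]
end set {1,2,3,4,7,8} — state 1 in

Answer: ACCEPT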